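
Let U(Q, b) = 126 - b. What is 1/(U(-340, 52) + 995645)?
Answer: 1/995719 ≈ 1.0043e-6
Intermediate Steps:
1/(U(-340, 52) + 995645) = 1/((126 - 1*52) + 995645) = 1/((126 - 52) + 995645) = 1/(74 + 995645) = 1/995719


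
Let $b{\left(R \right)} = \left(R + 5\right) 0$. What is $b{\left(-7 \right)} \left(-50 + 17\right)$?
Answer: $0$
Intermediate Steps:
$b{\left(R \right)} = 0$ ($b{\left(R \right)} = \left(5 + R\right) 0 = 0$)
$b{\left(-7 \right)} \left(-50 + 17\right) = 0 \left(-50 + 17\right) = 0 \left(-33\right) = 0$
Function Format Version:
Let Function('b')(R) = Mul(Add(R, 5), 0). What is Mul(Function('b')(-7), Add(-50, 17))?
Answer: 0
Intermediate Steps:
Function('b')(R) = 0 (Function('b')(R) = Mul(Add(5, R), 0) = 0)
Mul(Function('b')(-7), Add(-50, 17)) = Mul(0, Add(-50, 17)) = Mul(0, -33) = 0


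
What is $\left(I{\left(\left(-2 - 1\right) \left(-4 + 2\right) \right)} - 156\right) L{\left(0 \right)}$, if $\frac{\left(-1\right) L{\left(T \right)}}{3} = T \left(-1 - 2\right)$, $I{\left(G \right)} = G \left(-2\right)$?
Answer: $0$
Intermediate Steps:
$I{\left(G \right)} = - 2 G$
$L{\left(T \right)} = 9 T$ ($L{\left(T \right)} = - 3 T \left(-1 - 2\right) = - 3 T \left(-3\right) = - 3 \left(- 3 T\right) = 9 T$)
$\left(I{\left(\left(-2 - 1\right) \left(-4 + 2\right) \right)} - 156\right) L{\left(0 \right)} = \left(- 2 \left(-2 - 1\right) \left(-4 + 2\right) - 156\right) 9 \cdot 0 = \left(- 2 \left(\left(-3\right) \left(-2\right)\right) - 156\right) 0 = \left(\left(-2\right) 6 - 156\right) 0 = \left(-12 - 156\right) 0 = \left(-168\right) 0 = 0$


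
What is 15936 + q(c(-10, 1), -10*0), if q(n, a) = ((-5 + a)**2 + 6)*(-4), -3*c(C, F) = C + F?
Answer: 15812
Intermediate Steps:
c(C, F) = -C/3 - F/3 (c(C, F) = -(C + F)/3 = -C/3 - F/3)
q(n, a) = -24 - 4*(-5 + a)**2 (q(n, a) = (6 + (-5 + a)**2)*(-4) = -24 - 4*(-5 + a)**2)
15936 + q(c(-10, 1), -10*0) = 15936 + (-24 - 4*(-5 - 10*0)**2) = 15936 + (-24 - 4*(-5 + 0)**2) = 15936 + (-24 - 4*(-5)**2) = 15936 + (-24 - 4*25) = 15936 + (-24 - 100) = 15936 - 124 = 15812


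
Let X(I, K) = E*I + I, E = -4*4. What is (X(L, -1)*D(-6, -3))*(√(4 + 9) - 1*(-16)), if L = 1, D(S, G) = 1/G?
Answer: 80 + 5*√13 ≈ 98.028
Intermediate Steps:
E = -16
X(I, K) = -15*I (X(I, K) = -16*I + I = -15*I)
(X(L, -1)*D(-6, -3))*(√(4 + 9) - 1*(-16)) = (-15*1/(-3))*(√(4 + 9) - 1*(-16)) = (-15*(-⅓))*(√13 + 16) = 5*(16 + √13) = 80 + 5*√13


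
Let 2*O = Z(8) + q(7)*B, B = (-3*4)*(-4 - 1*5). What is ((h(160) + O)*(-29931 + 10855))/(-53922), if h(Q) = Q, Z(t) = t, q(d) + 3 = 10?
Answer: 272084/1419 ≈ 191.74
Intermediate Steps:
q(d) = 7 (q(d) = -3 + 10 = 7)
B = 108 (B = -12*(-4 - 5) = -12*(-9) = 108)
O = 382 (O = (8 + 7*108)/2 = (8 + 756)/2 = (½)*764 = 382)
((h(160) + O)*(-29931 + 10855))/(-53922) = ((160 + 382)*(-29931 + 10855))/(-53922) = (542*(-19076))*(-1/53922) = -10339192*(-1/53922) = 272084/1419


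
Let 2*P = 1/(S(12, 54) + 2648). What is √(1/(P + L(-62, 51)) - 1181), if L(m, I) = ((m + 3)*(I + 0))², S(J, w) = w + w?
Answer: I*√2941420171337106962732773/49906094473 ≈ 34.366*I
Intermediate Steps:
S(J, w) = 2*w
P = 1/5512 (P = 1/(2*(2*54 + 2648)) = 1/(2*(108 + 2648)) = (½)/2756 = (½)*(1/2756) = 1/5512 ≈ 0.00018142)
L(m, I) = I²*(3 + m)² (L(m, I) = ((3 + m)*I)² = (I*(3 + m))² = I²*(3 + m)²)
√(1/(P + L(-62, 51)) - 1181) = √(1/(1/5512 + 51²*(3 - 62)²) - 1181) = √(1/(1/5512 + 2601*(-59)²) - 1181) = √(1/(1/5512 + 2601*3481) - 1181) = √(1/(1/5512 + 9054081) - 1181) = √(1/(49906094473/5512) - 1181) = √(5512/49906094473 - 1181) = √(-58939097567101/49906094473) = I*√2941420171337106962732773/49906094473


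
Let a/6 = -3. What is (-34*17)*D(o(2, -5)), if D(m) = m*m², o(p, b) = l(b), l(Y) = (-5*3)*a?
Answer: -11376774000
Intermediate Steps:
a = -18 (a = 6*(-3) = -18)
l(Y) = 270 (l(Y) = -5*3*(-18) = -15*(-18) = 270)
o(p, b) = 270
D(m) = m³
(-34*17)*D(o(2, -5)) = -34*17*270³ = -578*19683000 = -11376774000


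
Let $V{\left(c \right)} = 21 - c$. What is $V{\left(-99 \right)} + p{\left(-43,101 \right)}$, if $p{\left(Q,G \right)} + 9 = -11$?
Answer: $100$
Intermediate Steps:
$p{\left(Q,G \right)} = -20$ ($p{\left(Q,G \right)} = -9 - 11 = -20$)
$V{\left(-99 \right)} + p{\left(-43,101 \right)} = \left(21 - -99\right) - 20 = \left(21 + 99\right) - 20 = 120 - 20 = 100$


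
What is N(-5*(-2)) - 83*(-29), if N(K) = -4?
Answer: 2403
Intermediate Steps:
N(-5*(-2)) - 83*(-29) = -4 - 83*(-29) = -4 + 2407 = 2403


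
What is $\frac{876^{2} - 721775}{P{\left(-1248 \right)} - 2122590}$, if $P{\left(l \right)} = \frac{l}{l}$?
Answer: $- \frac{45601}{2122589} \approx -0.021484$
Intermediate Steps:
$P{\left(l \right)} = 1$
$\frac{876^{2} - 721775}{P{\left(-1248 \right)} - 2122590} = \frac{876^{2} - 721775}{1 - 2122590} = \frac{767376 - 721775}{-2122589} = 45601 \left(- \frac{1}{2122589}\right) = - \frac{45601}{2122589}$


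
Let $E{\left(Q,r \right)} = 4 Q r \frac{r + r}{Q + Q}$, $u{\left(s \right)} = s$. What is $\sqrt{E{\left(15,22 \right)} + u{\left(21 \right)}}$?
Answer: $\sqrt{1957} \approx 44.238$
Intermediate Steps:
$E{\left(Q,r \right)} = 4 r^{2}$ ($E{\left(Q,r \right)} = 4 Q r \frac{2 r}{2 Q} = 4 Q r 2 r \frac{1}{2 Q} = 4 Q r \frac{r}{Q} = 4 r^{2}$)
$\sqrt{E{\left(15,22 \right)} + u{\left(21 \right)}} = \sqrt{4 \cdot 22^{2} + 21} = \sqrt{4 \cdot 484 + 21} = \sqrt{1936 + 21} = \sqrt{1957}$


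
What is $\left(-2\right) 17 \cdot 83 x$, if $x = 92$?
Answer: $-259624$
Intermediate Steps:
$\left(-2\right) 17 \cdot 83 x = \left(-2\right) 17 \cdot 83 \cdot 92 = \left(-34\right) 83 \cdot 92 = \left(-2822\right) 92 = -259624$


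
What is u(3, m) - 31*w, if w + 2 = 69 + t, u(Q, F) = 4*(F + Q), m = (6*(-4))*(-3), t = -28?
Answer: -909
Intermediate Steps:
m = 72 (m = -24*(-3) = 72)
u(Q, F) = 4*F + 4*Q
w = 39 (w = -2 + (69 - 28) = -2 + 41 = 39)
u(3, m) - 31*w = (4*72 + 4*3) - 31*39 = (288 + 12) - 1209 = 300 - 1209 = -909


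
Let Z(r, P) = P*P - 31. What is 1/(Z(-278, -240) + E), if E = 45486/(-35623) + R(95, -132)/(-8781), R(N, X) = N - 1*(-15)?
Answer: 44686509/2572500017893 ≈ 1.7371e-5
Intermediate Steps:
Z(r, P) = -31 + P² (Z(r, P) = P² - 31 = -31 + P²)
R(N, X) = 15 + N (R(N, X) = N + 15 = 15 + N)
E = -57618728/44686509 (E = 45486/(-35623) + (15 + 95)/(-8781) = 45486*(-1/35623) + 110*(-1/8781) = -6498/5089 - 110/8781 = -57618728/44686509 ≈ -1.2894)
1/(Z(-278, -240) + E) = 1/((-31 + (-240)²) - 57618728/44686509) = 1/((-31 + 57600) - 57618728/44686509) = 1/(57569 - 57618728/44686509) = 1/(2572500017893/44686509) = 44686509/2572500017893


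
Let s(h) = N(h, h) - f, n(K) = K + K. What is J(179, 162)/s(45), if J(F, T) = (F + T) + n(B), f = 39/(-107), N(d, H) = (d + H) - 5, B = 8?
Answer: 38199/9134 ≈ 4.1821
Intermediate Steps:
N(d, H) = -5 + H + d (N(d, H) = (H + d) - 5 = -5 + H + d)
f = -39/107 (f = 39*(-1/107) = -39/107 ≈ -0.36449)
n(K) = 2*K
J(F, T) = 16 + F + T (J(F, T) = (F + T) + 2*8 = (F + T) + 16 = 16 + F + T)
s(h) = -496/107 + 2*h (s(h) = (-5 + h + h) - 1*(-39/107) = (-5 + 2*h) + 39/107 = -496/107 + 2*h)
J(179, 162)/s(45) = (16 + 179 + 162)/(-496/107 + 2*45) = 357/(-496/107 + 90) = 357/(9134/107) = 357*(107/9134) = 38199/9134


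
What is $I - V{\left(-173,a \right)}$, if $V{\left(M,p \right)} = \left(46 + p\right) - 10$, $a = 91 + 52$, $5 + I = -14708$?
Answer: $-14892$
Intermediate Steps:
$I = -14713$ ($I = -5 - 14708 = -14713$)
$a = 143$
$V{\left(M,p \right)} = 36 + p$
$I - V{\left(-173,a \right)} = -14713 - \left(36 + 143\right) = -14713 - 179 = -14892$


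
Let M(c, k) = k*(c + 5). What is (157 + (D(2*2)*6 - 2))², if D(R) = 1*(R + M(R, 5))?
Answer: 201601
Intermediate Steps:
M(c, k) = k*(5 + c)
D(R) = 25 + 6*R (D(R) = 1*(R + 5*(5 + R)) = 1*(R + (25 + 5*R)) = 1*(25 + 6*R) = 25 + 6*R)
(157 + (D(2*2)*6 - 2))² = (157 + ((25 + 6*(2*2))*6 - 2))² = (157 + ((25 + 6*4)*6 - 2))² = (157 + ((25 + 24)*6 - 2))² = (157 + (49*6 - 2))² = (157 + (294 - 2))² = (157 + 292)² = 449² = 201601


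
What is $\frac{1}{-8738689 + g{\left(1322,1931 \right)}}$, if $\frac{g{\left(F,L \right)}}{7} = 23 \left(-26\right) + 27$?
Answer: $- \frac{1}{8742686} \approx -1.1438 \cdot 10^{-7}$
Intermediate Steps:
$g{\left(F,L \right)} = -3997$ ($g{\left(F,L \right)} = 7 \left(23 \left(-26\right) + 27\right) = 7 \left(-598 + 27\right) = 7 \left(-571\right) = -3997$)
$\frac{1}{-8738689 + g{\left(1322,1931 \right)}} = \frac{1}{-8738689 - 3997} = \frac{1}{-8742686} = - \frac{1}{8742686}$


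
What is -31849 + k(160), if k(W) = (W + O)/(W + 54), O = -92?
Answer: -3407809/107 ≈ -31849.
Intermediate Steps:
k(W) = (-92 + W)/(54 + W) (k(W) = (W - 92)/(W + 54) = (-92 + W)/(54 + W))
-31849 + k(160) = -31849 + (-92 + 160)/(54 + 160) = -31849 + 68/214 = -31849 + (1/214)*68 = -31849 + 34/107 = -3407809/107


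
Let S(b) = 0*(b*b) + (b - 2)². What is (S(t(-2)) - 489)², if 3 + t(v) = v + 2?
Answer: 215296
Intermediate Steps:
t(v) = -1 + v (t(v) = -3 + (v + 2) = -3 + (2 + v) = -1 + v)
S(b) = (-2 + b)² (S(b) = 0*b² + (-2 + b)² = 0 + (-2 + b)² = (-2 + b)²)
(S(t(-2)) - 489)² = ((-2 + (-1 - 2))² - 489)² = ((-2 - 3)² - 489)² = ((-5)² - 489)² = (25 - 489)² = (-464)² = 215296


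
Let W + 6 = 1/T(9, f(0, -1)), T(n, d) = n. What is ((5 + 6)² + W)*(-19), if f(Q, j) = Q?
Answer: -19684/9 ≈ -2187.1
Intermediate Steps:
W = -53/9 (W = -6 + 1/9 = -6 + ⅑ = -53/9 ≈ -5.8889)
((5 + 6)² + W)*(-19) = ((5 + 6)² - 53/9)*(-19) = (11² - 53/9)*(-19) = (121 - 53/9)*(-19) = (1036/9)*(-19) = -19684/9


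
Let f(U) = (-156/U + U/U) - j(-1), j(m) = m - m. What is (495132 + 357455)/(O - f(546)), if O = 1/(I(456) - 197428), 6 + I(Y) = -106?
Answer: -168420035980/141101 ≈ -1.1936e+6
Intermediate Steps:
I(Y) = -112 (I(Y) = -6 - 106 = -112)
j(m) = 0
f(U) = 1 - 156/U (f(U) = (-156/U + U/U) - 1*0 = (-156/U + 1) + 0 = (1 - 156/U) + 0 = 1 - 156/U)
O = -1/197540 (O = 1/(-112 - 197428) = 1/(-197540) = -1/197540 ≈ -5.0623e-6)
(495132 + 357455)/(O - f(546)) = (495132 + 357455)/(-1/197540 - (-156 + 546)/546) = 852587/(-1/197540 - 390/546) = 852587/(-1/197540 - 1*5/7) = 852587/(-1/197540 - 5/7) = 852587/(-141101/197540) = 852587*(-197540/141101) = -168420035980/141101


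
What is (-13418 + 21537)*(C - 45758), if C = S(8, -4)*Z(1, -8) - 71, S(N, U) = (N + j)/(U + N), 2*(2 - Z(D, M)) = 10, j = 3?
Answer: -1488610531/4 ≈ -3.7215e+8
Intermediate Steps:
Z(D, M) = -3 (Z(D, M) = 2 - ½*10 = 2 - 5 = -3)
S(N, U) = (3 + N)/(N + U) (S(N, U) = (N + 3)/(U + N) = (3 + N)/(N + U))
C = -317/4 (C = ((3 + 8)/(8 - 4))*(-3) - 71 = (11/4)*(-3) - 71 = -33/4 - 71 = -317/4 ≈ -79.250)
(-13418 + 21537)*(C - 45758) = (-13418 + 21537)*(-317/4 - 45758) = 8119*(-183349/4) = -1488610531/4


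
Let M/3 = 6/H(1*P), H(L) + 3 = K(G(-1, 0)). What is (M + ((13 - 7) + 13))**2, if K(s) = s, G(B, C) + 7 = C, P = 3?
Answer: 7396/25 ≈ 295.84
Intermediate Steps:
G(B, C) = -7 + C
H(L) = -10 (H(L) = -3 + (-7 + 0) = -3 - 7 = -10)
M = -9/5 (M = 3*(6/(-10)) = 3*(6*(-1/10)) = 3*(-3/5) = -9/5 ≈ -1.8000)
(M + ((13 - 7) + 13))**2 = (-9/5 + ((13 - 7) + 13))**2 = (-9/5 + (6 + 13))**2 = (-9/5 + 19)**2 = (86/5)**2 = 7396/25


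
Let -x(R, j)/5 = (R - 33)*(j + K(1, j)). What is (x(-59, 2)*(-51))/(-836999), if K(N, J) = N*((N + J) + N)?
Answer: 140760/836999 ≈ 0.16817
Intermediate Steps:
K(N, J) = N*(J + 2*N) (K(N, J) = N*((J + N) + N) = N*(J + 2*N))
x(R, j) = -5*(-33 + R)*(2 + 2*j) (x(R, j) = -5*(R - 33)*(j + 1*(j + 2*1)) = -5*(-33 + R)*(j + 1*(j + 2)) = -5*(-33 + R)*(j + 1*(2 + j)) = -5*(-33 + R)*(j + (2 + j)) = -5*(-33 + R)*(2 + 2*j))
(x(-59, 2)*(-51))/(-836999) = ((330 - 10*(-59) + 330*2 - 10*(-59)*2)*(-51))/(-836999) = ((330 + 590 + 660 + 1180)*(-51))*(-1/836999) = (2760*(-51))*(-1/836999) = -140760*(-1/836999) = 140760/836999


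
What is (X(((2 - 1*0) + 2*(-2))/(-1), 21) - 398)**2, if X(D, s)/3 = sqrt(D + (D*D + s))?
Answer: 158647 - 7164*sqrt(3) ≈ 1.4624e+5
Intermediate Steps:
X(D, s) = 3*sqrt(D + s + D**2) (X(D, s) = 3*sqrt(D + (D*D + s)) = 3*sqrt(D + (D**2 + s)) = 3*sqrt(D + (s + D**2)) = 3*sqrt(D + s + D**2))
(X(((2 - 1*0) + 2*(-2))/(-1), 21) - 398)**2 = (3*sqrt(((2 - 1*0) + 2*(-2))/(-1) + 21 + (((2 - 1*0) + 2*(-2))/(-1))**2) - 398)**2 = (3*sqrt(((2 + 0) - 4)*(-1) + 21 + (((2 + 0) - 4)*(-1))**2) - 398)**2 = (3*sqrt((2 - 4)*(-1) + 21 + ((2 - 4)*(-1))**2) - 398)**2 = (3*sqrt(-2*(-1) + 21 + (-2*(-1))**2) - 398)**2 = (3*sqrt(2 + 21 + 2**2) - 398)**2 = (3*sqrt(2 + 21 + 4) - 398)**2 = (3*sqrt(27) - 398)**2 = (3*(3*sqrt(3)) - 398)**2 = (9*sqrt(3) - 398)**2 = (-398 + 9*sqrt(3))**2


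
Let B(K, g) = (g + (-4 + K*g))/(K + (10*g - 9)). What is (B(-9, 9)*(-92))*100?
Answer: 87400/9 ≈ 9711.1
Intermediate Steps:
B(K, g) = (-4 + g + K*g)/(-9 + K + 10*g) (B(K, g) = (-4 + g + K*g)/(K + (-9 + 10*g)) = (-4 + g + K*g)/(-9 + K + 10*g))
(B(-9, 9)*(-92))*100 = (((-4 + 9 - 9*9)/(-9 - 9 + 10*9))*(-92))*100 = (((-4 + 9 - 81)/(-9 - 9 + 90))*(-92))*100 = ((-76/72)*(-92))*100 = (((1/72)*(-76))*(-92))*100 = -19/18*(-92)*100 = (874/9)*100 = 87400/9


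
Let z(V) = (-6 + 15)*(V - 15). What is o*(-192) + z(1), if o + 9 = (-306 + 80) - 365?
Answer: 115074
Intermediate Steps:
o = -600 (o = -9 + ((-306 + 80) - 365) = -9 + (-226 - 365) = -9 - 591 = -600)
z(V) = -135 + 9*V (z(V) = 9*(-15 + V) = -135 + 9*V)
o*(-192) + z(1) = -600*(-192) + (-135 + 9*1) = 115200 + (-135 + 9) = 115200 - 126 = 115074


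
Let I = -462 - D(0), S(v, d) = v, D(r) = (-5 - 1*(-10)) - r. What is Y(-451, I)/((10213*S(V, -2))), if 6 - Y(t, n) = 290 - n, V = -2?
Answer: 751/20426 ≈ 0.036767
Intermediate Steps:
D(r) = 5 - r (D(r) = (-5 + 10) - r = 5 - r)
I = -467 (I = -462 - (5 - 1*0) = -462 - (5 + 0) = -462 - 1*5 = -462 - 5 = -467)
Y(t, n) = -284 + n (Y(t, n) = 6 - (290 - n) = 6 + (-290 + n) = -284 + n)
Y(-451, I)/((10213*S(V, -2))) = (-284 - 467)/((10213*(-2))) = -751/(-20426) = -751*(-1/20426) = 751/20426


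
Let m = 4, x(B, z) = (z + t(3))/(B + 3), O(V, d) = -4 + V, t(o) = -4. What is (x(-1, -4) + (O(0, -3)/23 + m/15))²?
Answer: 1817104/119025 ≈ 15.267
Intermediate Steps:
x(B, z) = (-4 + z)/(3 + B) (x(B, z) = (z - 4)/(B + 3) = (-4 + z)/(3 + B))
(x(-1, -4) + (O(0, -3)/23 + m/15))² = ((-4 - 4)/(3 - 1) + ((-4 + 0)/23 + 4/15))² = (-8/2 + (-4*1/23 + 4*(1/15)))² = ((½)*(-8) + (-4/23 + 4/15))² = (-4 + 32/345)² = (-1348/345)² = 1817104/119025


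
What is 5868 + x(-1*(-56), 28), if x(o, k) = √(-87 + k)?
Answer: 5868 + I*√59 ≈ 5868.0 + 7.6811*I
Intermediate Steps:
5868 + x(-1*(-56), 28) = 5868 + √(-87 + 28) = 5868 + √(-59) = 5868 + I*√59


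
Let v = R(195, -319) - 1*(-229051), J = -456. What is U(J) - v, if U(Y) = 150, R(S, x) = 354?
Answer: -229255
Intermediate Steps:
v = 229405 (v = 354 - 1*(-229051) = 354 + 229051 = 229405)
U(J) - v = 150 - 1*229405 = 150 - 229405 = -229255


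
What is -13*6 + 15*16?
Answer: 162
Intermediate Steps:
-13*6 + 15*16 = -78 + 240 = 162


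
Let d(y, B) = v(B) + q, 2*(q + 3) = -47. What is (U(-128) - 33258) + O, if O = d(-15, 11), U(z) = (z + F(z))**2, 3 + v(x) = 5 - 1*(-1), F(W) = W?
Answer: 64509/2 ≈ 32255.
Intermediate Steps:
q = -53/2 (q = -3 + (1/2)*(-47) = -3 - 47/2 = -53/2 ≈ -26.500)
v(x) = 3 (v(x) = -3 + (5 - 1*(-1)) = -3 + (5 + 1) = -3 + 6 = 3)
U(z) = 4*z**2 (U(z) = (z + z)**2 = (2*z)**2 = 4*z**2)
d(y, B) = -47/2 (d(y, B) = 3 - 53/2 = -47/2)
O = -47/2 ≈ -23.500
(U(-128) - 33258) + O = (4*(-128)**2 - 33258) - 47/2 = (4*16384 - 33258) - 47/2 = (65536 - 33258) - 47/2 = 32278 - 47/2 = 64509/2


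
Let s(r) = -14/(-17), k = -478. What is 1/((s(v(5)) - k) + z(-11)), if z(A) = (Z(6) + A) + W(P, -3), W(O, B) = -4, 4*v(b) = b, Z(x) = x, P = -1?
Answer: 17/7987 ≈ 0.0021285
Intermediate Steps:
v(b) = b/4
s(r) = 14/17 (s(r) = -14*(-1/17) = 14/17)
z(A) = 2 + A (z(A) = (6 + A) - 4 = 2 + A)
1/((s(v(5)) - k) + z(-11)) = 1/((14/17 - 1*(-478)) + (2 - 11)) = 1/((14/17 + 478) - 9) = 1/(8140/17 - 9) = 1/(7987/17) = 17/7987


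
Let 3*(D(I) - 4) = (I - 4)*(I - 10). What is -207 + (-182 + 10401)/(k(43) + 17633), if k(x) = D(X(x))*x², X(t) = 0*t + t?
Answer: -169367531/818250 ≈ -206.99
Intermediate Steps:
X(t) = t (X(t) = 0 + t = t)
D(I) = 4 + (-10 + I)*(-4 + I)/3 (D(I) = 4 + ((I - 4)*(I - 10))/3 = 4 + ((-4 + I)*(-10 + I))/3 = 4 + ((-10 + I)*(-4 + I))/3 = 4 + (-10 + I)*(-4 + I)/3)
k(x) = x²*(52/3 - 14*x/3 + x²/3) (k(x) = (52/3 - 14*x/3 + x²/3)*x² = x²*(52/3 - 14*x/3 + x²/3))
-207 + (-182 + 10401)/(k(43) + 17633) = -207 + (-182 + 10401)/((⅓)*43²*(52 + 43² - 14*43) + 17633) = -207 + 10219/((⅓)*1849*(52 + 1849 - 602) + 17633) = -207 + 10219/((⅓)*1849*1299 + 17633) = -207 + 10219/(800617 + 17633) = -207 + 10219/818250 = -169367531/818250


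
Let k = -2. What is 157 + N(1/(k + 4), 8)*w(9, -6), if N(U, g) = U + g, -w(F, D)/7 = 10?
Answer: -438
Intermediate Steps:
w(F, D) = -70 (w(F, D) = -7*10 = -70)
157 + N(1/(k + 4), 8)*w(9, -6) = 157 + (1/(-2 + 4) + 8)*(-70) = 157 + (1/2 + 8)*(-70) = 157 + (½ + 8)*(-70) = 157 + (17/2)*(-70) = 157 - 595 = -438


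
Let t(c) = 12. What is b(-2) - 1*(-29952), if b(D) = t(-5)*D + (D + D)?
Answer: 29924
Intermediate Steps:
b(D) = 14*D (b(D) = 12*D + (D + D) = 12*D + 2*D = 14*D)
b(-2) - 1*(-29952) = 14*(-2) - 1*(-29952) = -28 + 29952 = 29924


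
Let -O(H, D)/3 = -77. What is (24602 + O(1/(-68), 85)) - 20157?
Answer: 4676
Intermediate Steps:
O(H, D) = 231 (O(H, D) = -3*(-77) = 231)
(24602 + O(1/(-68), 85)) - 20157 = (24602 + 231) - 20157 = 24833 - 20157 = 4676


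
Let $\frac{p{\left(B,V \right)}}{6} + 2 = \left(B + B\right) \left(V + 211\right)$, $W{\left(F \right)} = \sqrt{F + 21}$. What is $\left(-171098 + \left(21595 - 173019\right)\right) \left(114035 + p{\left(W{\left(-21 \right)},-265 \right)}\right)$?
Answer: $-36774926006$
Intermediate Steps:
$W{\left(F \right)} = \sqrt{21 + F}$
$p{\left(B,V \right)} = -12 + 12 B \left(211 + V\right)$ ($p{\left(B,V \right)} = -12 + 6 \left(B + B\right) \left(V + 211\right) = -12 + 6 \cdot 2 B \left(211 + V\right) = -12 + 12 B \left(211 + V\right)$)
$\left(-171098 + \left(21595 - 173019\right)\right) \left(114035 + p{\left(W{\left(-21 \right)},-265 \right)}\right) = \left(-171098 + \left(21595 - 173019\right)\right) \left(114035 + \left(-12 + 2532 \sqrt{21 - 21} + 12 \sqrt{21 - 21} \left(-265\right)\right)\right) = \left(-171098 + \left(21595 - 173019\right)\right) \left(114035 + \left(-12 + 2532 \sqrt{0} + 12 \sqrt{0} \left(-265\right)\right)\right) = \left(-171098 - 151424\right) \left(114035 + \left(-12 + 2532 \cdot 0 + 12 \cdot 0 \left(-265\right)\right)\right) = - 322522 \left(114035 + \left(-12 + 0 + 0\right)\right) = - 322522 \left(114035 - 12\right) = \left(-322522\right) 114023 = -36774926006$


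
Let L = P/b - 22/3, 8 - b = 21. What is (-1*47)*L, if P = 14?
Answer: 15416/39 ≈ 395.28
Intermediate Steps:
b = -13 (b = 8 - 1*21 = 8 - 21 = -13)
L = -328/39 (L = 14/(-13) - 22/3 = 14*(-1/13) - 22*⅓ = -14/13 - 22/3 = -328/39 ≈ -8.4103)
(-1*47)*L = -1*47*(-328/39) = -47*(-328/39) = 15416/39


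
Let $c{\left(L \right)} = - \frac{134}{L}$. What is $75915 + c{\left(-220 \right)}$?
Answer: $\frac{8350717}{110} \approx 75916.0$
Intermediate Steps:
$75915 + c{\left(-220 \right)} = 75915 - \frac{134}{-220} = 75915 - - \frac{67}{110} = 75915 + \frac{67}{110} = \frac{8350717}{110}$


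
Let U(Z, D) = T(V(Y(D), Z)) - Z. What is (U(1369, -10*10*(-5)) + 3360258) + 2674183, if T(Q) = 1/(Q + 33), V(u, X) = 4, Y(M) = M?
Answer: 223223665/37 ≈ 6.0331e+6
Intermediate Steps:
T(Q) = 1/(33 + Q)
U(Z, D) = 1/37 - Z (U(Z, D) = 1/(33 + 4) - Z = 1/37 - Z)
(U(1369, -10*10*(-5)) + 3360258) + 2674183 = ((1/37 - 1*1369) + 3360258) + 2674183 = ((1/37 - 1369) + 3360258) + 2674183 = (-50652/37 + 3360258) + 2674183 = 124278894/37 + 2674183 = 223223665/37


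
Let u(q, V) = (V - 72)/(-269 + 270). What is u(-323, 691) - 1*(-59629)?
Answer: 60248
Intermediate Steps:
u(q, V) = -72 + V (u(q, V) = (-72 + V)/1 = (-72 + V)*1 = -72 + V)
u(-323, 691) - 1*(-59629) = (-72 + 691) - 1*(-59629) = 619 + 59629 = 60248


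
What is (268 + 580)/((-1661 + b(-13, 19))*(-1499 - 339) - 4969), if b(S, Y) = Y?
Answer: 848/3013027 ≈ 0.00028144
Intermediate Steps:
(268 + 580)/((-1661 + b(-13, 19))*(-1499 - 339) - 4969) = (268 + 580)/((-1661 + 19)*(-1499 - 339) - 4969) = 848/(-1642*(-1838) - 4969) = 848/(3017996 - 4969) = 848/3013027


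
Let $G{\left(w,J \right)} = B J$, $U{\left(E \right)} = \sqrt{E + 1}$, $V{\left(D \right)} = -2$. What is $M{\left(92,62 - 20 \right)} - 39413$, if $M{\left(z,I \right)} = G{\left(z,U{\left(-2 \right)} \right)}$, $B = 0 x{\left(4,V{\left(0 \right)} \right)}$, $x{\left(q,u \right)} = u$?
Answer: $-39413$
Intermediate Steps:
$U{\left(E \right)} = \sqrt{1 + E}$
$B = 0$ ($B = 0 \left(-2\right) = 0$)
$G{\left(w,J \right)} = 0$ ($G{\left(w,J \right)} = 0 J = 0$)
$M{\left(z,I \right)} = 0$
$M{\left(92,62 - 20 \right)} - 39413 = 0 - 39413 = -39413$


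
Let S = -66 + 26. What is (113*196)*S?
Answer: -885920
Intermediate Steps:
S = -40
(113*196)*S = (113*196)*(-40) = 22148*(-40) = -885920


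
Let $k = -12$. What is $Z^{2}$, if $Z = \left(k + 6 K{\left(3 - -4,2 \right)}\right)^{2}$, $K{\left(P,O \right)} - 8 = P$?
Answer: $37015056$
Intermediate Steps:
$K{\left(P,O \right)} = 8 + P$
$Z = 6084$ ($Z = \left(-12 + 6 \left(8 + \left(3 - -4\right)\right)\right)^{2} = \left(-12 + 6 \left(8 + \left(3 + 4\right)\right)\right)^{2} = \left(-12 + 6 \left(8 + 7\right)\right)^{2} = \left(-12 + 6 \cdot 15\right)^{2} = \left(-12 + 90\right)^{2} = 78^{2} = 6084$)
$Z^{2} = 6084^{2} = 37015056$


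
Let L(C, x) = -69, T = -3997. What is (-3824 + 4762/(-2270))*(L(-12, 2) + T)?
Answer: 17657096986/1135 ≈ 1.5557e+7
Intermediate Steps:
(-3824 + 4762/(-2270))*(L(-12, 2) + T) = (-3824 + 4762/(-2270))*(-69 - 3997) = (-3824 + 4762*(-1/2270))*(-4066) = (-3824 - 2381/1135)*(-4066) = -4342621/1135*(-4066) = 17657096986/1135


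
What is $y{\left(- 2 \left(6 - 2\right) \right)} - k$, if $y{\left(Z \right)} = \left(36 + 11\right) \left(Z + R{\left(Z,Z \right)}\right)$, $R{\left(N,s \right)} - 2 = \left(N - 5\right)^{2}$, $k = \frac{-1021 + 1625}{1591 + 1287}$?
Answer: $\frac{11023877}{1439} \approx 7660.8$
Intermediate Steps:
$k = \frac{302}{1439}$ ($k = \frac{604}{2878} = 604 \cdot \frac{1}{2878} = \frac{302}{1439} \approx 0.20987$)
$R{\left(N,s \right)} = 2 + \left(-5 + N\right)^{2}$ ($R{\left(N,s \right)} = 2 + \left(N - 5\right)^{2} = 2 + \left(-5 + N\right)^{2}$)
$y{\left(Z \right)} = 94 + 47 Z + 47 \left(-5 + Z\right)^{2}$ ($y{\left(Z \right)} = \left(36 + 11\right) \left(Z + \left(2 + \left(-5 + Z\right)^{2}\right)\right) = 47 \left(2 + Z + \left(-5 + Z\right)^{2}\right) = 94 + 47 Z + 47 \left(-5 + Z\right)^{2}$)
$y{\left(- 2 \left(6 - 2\right) \right)} - k = \left(94 + 47 \left(- 2 \left(6 - 2\right)\right) + 47 \left(-5 - 2 \left(6 - 2\right)\right)^{2}\right) - \frac{302}{1439} = \left(94 + 47 \left(\left(-2\right) 4\right) + 47 \left(-5 - 8\right)^{2}\right) - \frac{302}{1439} = \left(94 + 47 \left(-8\right) + 47 \left(-5 - 8\right)^{2}\right) - \frac{302}{1439} = \left(94 - 376 + 47 \left(-13\right)^{2}\right) - \frac{302}{1439} = \left(94 - 376 + 47 \cdot 169\right) - \frac{302}{1439} = \left(94 - 376 + 7943\right) - \frac{302}{1439} = 7661 - \frac{302}{1439} = \frac{11023877}{1439}$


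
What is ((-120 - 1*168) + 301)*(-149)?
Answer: -1937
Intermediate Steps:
((-120 - 1*168) + 301)*(-149) = ((-120 - 168) + 301)*(-149) = (-288 + 301)*(-149) = 13*(-149) = -1937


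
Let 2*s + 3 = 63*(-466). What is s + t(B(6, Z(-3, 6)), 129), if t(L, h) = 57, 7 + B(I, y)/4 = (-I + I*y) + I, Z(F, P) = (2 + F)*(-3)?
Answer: -29247/2 ≈ -14624.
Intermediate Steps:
Z(F, P) = -6 - 3*F
B(I, y) = -28 + 4*I*y (B(I, y) = -28 + 4*((-I + I*y) + I) = -28 + 4*(I*y) = -28 + 4*I*y)
s = -29361/2 (s = -3/2 + (63*(-466))/2 = -3/2 + (½)*(-29358) = -3/2 - 14679 = -29361/2 ≈ -14681.)
s + t(B(6, Z(-3, 6)), 129) = -29361/2 + 57 = -29247/2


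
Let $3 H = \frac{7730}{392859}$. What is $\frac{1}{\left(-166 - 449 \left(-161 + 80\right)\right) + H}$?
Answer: $\frac{1178577}{42668030861} \approx 2.7622 \cdot 10^{-5}$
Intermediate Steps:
$H = \frac{7730}{1178577}$ ($H = \frac{7730 \cdot \frac{1}{392859}}{3} = \frac{1}{3} \cdot \frac{7730}{392859} = \frac{7730}{1178577} \approx 0.0065588$)
$\frac{1}{\left(-166 - 449 \left(-161 + 80\right)\right) + H} = \frac{1}{\left(-166 - 449 \left(-161 + 80\right)\right) + \frac{7730}{1178577}} = \frac{1}{\left(-166 - -36369\right) + \frac{7730}{1178577}} = \frac{1}{\left(-166 + 36369\right) + \frac{7730}{1178577}} = \frac{1}{36203 + \frac{7730}{1178577}} = \frac{1}{\frac{42668030861}{1178577}} = \frac{1178577}{42668030861}$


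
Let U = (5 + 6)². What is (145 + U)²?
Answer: 70756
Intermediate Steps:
U = 121 (U = 11² = 121)
(145 + U)² = (145 + 121)² = 266² = 70756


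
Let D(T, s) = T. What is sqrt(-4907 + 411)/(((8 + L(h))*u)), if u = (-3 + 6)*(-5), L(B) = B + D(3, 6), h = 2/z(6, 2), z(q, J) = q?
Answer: -2*I*sqrt(281)/85 ≈ -0.39442*I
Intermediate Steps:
h = 1/3 (h = 2/6 = 2*(1/6) = 1/3 ≈ 0.33333)
L(B) = 3 + B (L(B) = B + 3 = 3 + B)
u = -15 (u = 3*(-5) = -15)
sqrt(-4907 + 411)/(((8 + L(h))*u)) = sqrt(-4907 + 411)/(((8 + (3 + 1/3))*(-15))) = sqrt(-4496)/(((8 + 10/3)*(-15))) = (4*I*sqrt(281))/(((34/3)*(-15))) = (4*I*sqrt(281))/(-170) = (4*I*sqrt(281))*(-1/170) = -2*I*sqrt(281)/85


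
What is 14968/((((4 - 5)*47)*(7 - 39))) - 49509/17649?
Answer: 2634843/368668 ≈ 7.1469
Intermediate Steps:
14968/((((4 - 5)*47)*(7 - 39))) - 49509/17649 = 14968/((-1*47*(-32))) - 49509*1/17649 = 14968/((-47*(-32))) - 5501/1961 = 14968/1504 - 5501/1961 = 14968*(1/1504) - 5501/1961 = 1871/188 - 5501/1961 = 2634843/368668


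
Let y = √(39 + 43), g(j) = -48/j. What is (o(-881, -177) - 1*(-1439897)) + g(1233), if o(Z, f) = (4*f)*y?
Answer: 591797651/411 - 708*√82 ≈ 1.4335e+6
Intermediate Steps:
y = √82 ≈ 9.0554
o(Z, f) = 4*f*√82 (o(Z, f) = (4*f)*√82 = 4*f*√82)
(o(-881, -177) - 1*(-1439897)) + g(1233) = (4*(-177)*√82 - 1*(-1439897)) - 48/1233 = (-708*√82 + 1439897) - 48*1/1233 = (1439897 - 708*√82) - 16/411 = 591797651/411 - 708*√82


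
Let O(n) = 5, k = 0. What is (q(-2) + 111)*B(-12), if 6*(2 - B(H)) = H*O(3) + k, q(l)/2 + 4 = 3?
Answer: 1308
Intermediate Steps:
q(l) = -2 (q(l) = -8 + 2*3 = -8 + 6 = -2)
B(H) = 2 - 5*H/6 (B(H) = 2 - (H*5 + 0)/6 = 2 - (5*H + 0)/6 = 2 - 5*H/6)
(q(-2) + 111)*B(-12) = (-2 + 111)*(2 - ⅚*(-12)) = 109*(2 + 10) = 109*12 = 1308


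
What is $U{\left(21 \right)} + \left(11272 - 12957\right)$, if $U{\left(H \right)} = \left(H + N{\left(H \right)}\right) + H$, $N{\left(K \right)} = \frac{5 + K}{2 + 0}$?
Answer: $-1630$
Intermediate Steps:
$N{\left(K \right)} = \frac{5}{2} + \frac{K}{2}$ ($N{\left(K \right)} = \frac{5 + K}{2} = \left(5 + K\right) \frac{1}{2} = \frac{5}{2} + \frac{K}{2}$)
$U{\left(H \right)} = \frac{5}{2} + \frac{5 H}{2}$ ($U{\left(H \right)} = \left(H + \left(\frac{5}{2} + \frac{H}{2}\right)\right) + H = \left(\frac{5}{2} + \frac{3 H}{2}\right) + H = \frac{5}{2} + \frac{5 H}{2}$)
$U{\left(21 \right)} + \left(11272 - 12957\right) = \left(\frac{5}{2} + \frac{5}{2} \cdot 21\right) + \left(11272 - 12957\right) = \left(\frac{5}{2} + \frac{105}{2}\right) + \left(11272 - 12957\right) = 55 - 1685 = -1630$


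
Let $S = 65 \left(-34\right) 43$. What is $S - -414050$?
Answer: $319020$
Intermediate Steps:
$S = -95030$ ($S = \left(-2210\right) 43 = -95030$)
$S - -414050 = -95030 - -414050 = -95030 + 414050 = 319020$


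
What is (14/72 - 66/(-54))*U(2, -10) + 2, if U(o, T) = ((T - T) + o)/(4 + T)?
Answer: 55/36 ≈ 1.5278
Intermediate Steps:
U(o, T) = o/(4 + T) (U(o, T) = (0 + o)/(4 + T) = o/(4 + T))
(14/72 - 66/(-54))*U(2, -10) + 2 = (14/72 - 66/(-54))*(2/(4 - 10)) + 2 = (14*(1/72) - 66*(-1/54))*(2/(-6)) + 2 = (7/36 + 11/9)*(2*(-⅙)) + 2 = (17/12)*(-⅓) + 2 = -17/36 + 2 = 55/36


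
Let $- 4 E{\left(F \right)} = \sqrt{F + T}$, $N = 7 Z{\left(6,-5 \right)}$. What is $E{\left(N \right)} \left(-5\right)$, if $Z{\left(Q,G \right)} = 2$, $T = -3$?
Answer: $\frac{5 \sqrt{11}}{4} \approx 4.1458$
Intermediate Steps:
$N = 14$ ($N = 7 \cdot 2 = 14$)
$E{\left(F \right)} = - \frac{\sqrt{-3 + F}}{4}$ ($E{\left(F \right)} = - \frac{\sqrt{F - 3}}{4} = - \frac{\sqrt{-3 + F}}{4}$)
$E{\left(N \right)} \left(-5\right) = - \frac{\sqrt{-3 + 14}}{4} \left(-5\right) = - \frac{\sqrt{11}}{4} \left(-5\right) = \frac{5 \sqrt{11}}{4}$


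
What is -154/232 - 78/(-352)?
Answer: -2257/5104 ≈ -0.44220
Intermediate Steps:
-154/232 - 78/(-352) = -154*1/232 - 78*(-1/352) = -77/116 + 39/176 = -2257/5104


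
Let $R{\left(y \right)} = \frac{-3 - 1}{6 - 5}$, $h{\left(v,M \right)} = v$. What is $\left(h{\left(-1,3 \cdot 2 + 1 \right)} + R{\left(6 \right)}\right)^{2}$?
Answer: $25$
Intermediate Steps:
$R{\left(y \right)} = -4$ ($R{\left(y \right)} = - \frac{4}{1} = \left(-4\right) 1 = -4$)
$\left(h{\left(-1,3 \cdot 2 + 1 \right)} + R{\left(6 \right)}\right)^{2} = \left(-1 - 4\right)^{2} = \left(-5\right)^{2} = 25$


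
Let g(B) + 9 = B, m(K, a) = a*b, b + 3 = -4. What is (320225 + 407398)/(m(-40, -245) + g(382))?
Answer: 80847/232 ≈ 348.48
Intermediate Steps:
b = -7 (b = -3 - 4 = -7)
m(K, a) = -7*a (m(K, a) = a*(-7) = -7*a)
g(B) = -9 + B
(320225 + 407398)/(m(-40, -245) + g(382)) = (320225 + 407398)/(-7*(-245) + (-9 + 382)) = 727623/(1715 + 373) = 727623/2088 = 727623*(1/2088) = 80847/232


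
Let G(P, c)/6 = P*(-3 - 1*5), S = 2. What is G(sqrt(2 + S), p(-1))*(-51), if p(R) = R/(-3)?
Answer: 4896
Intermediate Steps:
p(R) = -R/3 (p(R) = R*(-1/3) = -R/3)
G(P, c) = -48*P (G(P, c) = 6*(P*(-3 - 1*5)) = 6*(P*(-3 - 5)) = 6*(P*(-8)) = 6*(-8*P) = -48*P)
G(sqrt(2 + S), p(-1))*(-51) = -48*sqrt(2 + 2)*(-51) = -48*sqrt(4)*(-51) = -48*2*(-51) = -96*(-51) = 4896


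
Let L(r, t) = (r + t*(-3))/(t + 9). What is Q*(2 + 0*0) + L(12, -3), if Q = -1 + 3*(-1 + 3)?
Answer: 27/2 ≈ 13.500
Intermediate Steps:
L(r, t) = (r - 3*t)/(9 + t)
Q = 5 (Q = -1 + 3*2 = -1 + 6 = 5)
Q*(2 + 0*0) + L(12, -3) = 5*(2 + 0*0) + (12 - 3*(-3))/(9 - 3) = 5*(2 + 0) + (12 + 9)/6 = 5*2 + (1/6)*21 = 10 + 7/2 = 27/2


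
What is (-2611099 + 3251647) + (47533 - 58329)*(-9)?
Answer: 737712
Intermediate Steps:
(-2611099 + 3251647) + (47533 - 58329)*(-9) = 640548 - 10796*(-9) = 640548 + 97164 = 737712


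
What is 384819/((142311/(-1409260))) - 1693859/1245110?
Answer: -2528973314467047/663643630 ≈ -3.8107e+6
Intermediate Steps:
384819/((142311/(-1409260))) - 1693859/1245110 = 384819/((142311*(-1/1409260))) - 1693859*1/1245110 = 384819/(-142311/1409260) - 1693859/1245110 = 384819*(-1409260/142311) - 1693859/1245110 = -180770007980/47437 - 1693859/1245110 = -2528973314467047/663643630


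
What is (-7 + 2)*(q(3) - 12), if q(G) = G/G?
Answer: 55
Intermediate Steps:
q(G) = 1
(-7 + 2)*(q(3) - 12) = (-7 + 2)*(1 - 12) = -5*(-11) = 55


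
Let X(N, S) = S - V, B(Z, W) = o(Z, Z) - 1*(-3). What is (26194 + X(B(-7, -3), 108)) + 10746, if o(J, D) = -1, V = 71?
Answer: 36977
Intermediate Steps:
B(Z, W) = 2 (B(Z, W) = -1 - 1*(-3) = -1 + 3 = 2)
X(N, S) = -71 + S (X(N, S) = S - 1*71 = S - 71 = -71 + S)
(26194 + X(B(-7, -3), 108)) + 10746 = (26194 + (-71 + 108)) + 10746 = (26194 + 37) + 10746 = 26231 + 10746 = 36977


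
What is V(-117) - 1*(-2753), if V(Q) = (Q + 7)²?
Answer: 14853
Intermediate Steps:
V(Q) = (7 + Q)²
V(-117) - 1*(-2753) = (7 - 117)² - 1*(-2753) = (-110)² + 2753 = 12100 + 2753 = 14853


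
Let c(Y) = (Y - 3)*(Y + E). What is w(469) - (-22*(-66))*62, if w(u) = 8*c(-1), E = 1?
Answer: -90024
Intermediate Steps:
c(Y) = (1 + Y)*(-3 + Y) (c(Y) = (Y - 3)*(Y + 1) = (-3 + Y)*(1 + Y) = (1 + Y)*(-3 + Y))
w(u) = 0 (w(u) = 8*(-3 + (-1)² - 2*(-1)) = 8*(-3 + 1 + 2) = 8*0 = 0)
w(469) - (-22*(-66))*62 = 0 - (-22*(-66))*62 = 0 - 1452*62 = 0 - 1*90024 = 0 - 90024 = -90024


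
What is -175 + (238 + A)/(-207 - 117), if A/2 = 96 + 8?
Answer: -28573/162 ≈ -176.38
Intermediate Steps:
A = 208 (A = 2*(96 + 8) = 2*104 = 208)
-175 + (238 + A)/(-207 - 117) = -175 + (238 + 208)/(-207 - 117) = -175 + 446/(-324) = -175 + 446*(-1/324) = -175 - 223/162 = -28573/162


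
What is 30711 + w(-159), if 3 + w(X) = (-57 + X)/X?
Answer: 1627596/53 ≈ 30709.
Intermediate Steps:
w(X) = -3 + (-57 + X)/X
30711 + w(-159) = 30711 + (-2 - 57/(-159)) = 30711 + (-2 - 57*(-1/159)) = 30711 + (-2 + 19/53) = 30711 - 87/53 = 1627596/53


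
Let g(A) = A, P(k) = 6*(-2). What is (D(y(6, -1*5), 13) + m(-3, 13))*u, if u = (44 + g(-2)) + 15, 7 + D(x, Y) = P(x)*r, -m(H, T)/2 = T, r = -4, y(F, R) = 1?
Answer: 855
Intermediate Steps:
P(k) = -12
m(H, T) = -2*T
D(x, Y) = 41 (D(x, Y) = -7 - 12*(-4) = -7 + 48 = 41)
u = 57 (u = (44 - 2) + 15 = 42 + 15 = 57)
(D(y(6, -1*5), 13) + m(-3, 13))*u = (41 - 2*13)*57 = (41 - 26)*57 = 15*57 = 855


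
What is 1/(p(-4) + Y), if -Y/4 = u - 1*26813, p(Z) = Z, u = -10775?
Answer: 1/150348 ≈ 6.6512e-6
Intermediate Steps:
Y = 150352 (Y = -4*(-10775 - 1*26813) = -4*(-10775 - 26813) = -4*(-37588) = 150352)
1/(p(-4) + Y) = 1/(-4 + 150352) = 1/150348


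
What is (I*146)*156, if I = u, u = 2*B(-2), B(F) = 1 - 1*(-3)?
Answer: 182208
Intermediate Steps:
B(F) = 4 (B(F) = 1 + 3 = 4)
u = 8 (u = 2*4 = 8)
I = 8
(I*146)*156 = (8*146)*156 = 1168*156 = 182208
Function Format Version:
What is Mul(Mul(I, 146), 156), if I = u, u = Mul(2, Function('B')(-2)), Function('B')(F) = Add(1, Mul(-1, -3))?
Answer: 182208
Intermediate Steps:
Function('B')(F) = 4 (Function('B')(F) = Add(1, 3) = 4)
u = 8 (u = Mul(2, 4) = 8)
I = 8
Mul(Mul(I, 146), 156) = Mul(Mul(8, 146), 156) = Mul(1168, 156) = 182208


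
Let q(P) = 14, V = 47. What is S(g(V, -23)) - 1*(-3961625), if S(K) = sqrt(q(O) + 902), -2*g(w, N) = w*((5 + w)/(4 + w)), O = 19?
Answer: 3961625 + 2*sqrt(229) ≈ 3.9617e+6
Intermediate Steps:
g(w, N) = -w*(5 + w)/(2*(4 + w)) (g(w, N) = -w*(5 + w)/(4 + w)/2 = -w*(5 + w)/(2*(4 + w)))
S(K) = 2*sqrt(229) (S(K) = sqrt(14 + 902) = sqrt(916) = 2*sqrt(229))
S(g(V, -23)) - 1*(-3961625) = 2*sqrt(229) - 1*(-3961625) = 2*sqrt(229) + 3961625 = 3961625 + 2*sqrt(229)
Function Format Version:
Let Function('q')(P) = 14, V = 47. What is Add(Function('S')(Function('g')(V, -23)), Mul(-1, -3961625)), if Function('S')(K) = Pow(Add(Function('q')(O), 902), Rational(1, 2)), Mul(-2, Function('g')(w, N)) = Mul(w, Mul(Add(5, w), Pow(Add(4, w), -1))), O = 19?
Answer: Add(3961625, Mul(2, Pow(229, Rational(1, 2)))) ≈ 3.9617e+6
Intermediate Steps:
Function('g')(w, N) = Mul(Rational(-1, 2), w, Pow(Add(4, w), -1), Add(5, w)) (Function('g')(w, N) = Mul(Rational(-1, 2), Mul(w, Mul(Add(5, w), Pow(Add(4, w), -1)))) = Mul(Rational(-1, 2), Mul(w, Mul(Pow(Add(4, w), -1), Add(5, w)))) = Mul(Rational(-1, 2), Mul(w, Pow(Add(4, w), -1), Add(5, w))) = Mul(Rational(-1, 2), w, Pow(Add(4, w), -1), Add(5, w)))
Function('S')(K) = Mul(2, Pow(229, Rational(1, 2))) (Function('S')(K) = Pow(Add(14, 902), Rational(1, 2)) = Pow(916, Rational(1, 2)) = Mul(2, Pow(229, Rational(1, 2))))
Add(Function('S')(Function('g')(V, -23)), Mul(-1, -3961625)) = Add(Mul(2, Pow(229, Rational(1, 2))), Mul(-1, -3961625)) = Add(Mul(2, Pow(229, Rational(1, 2))), 3961625) = Add(3961625, Mul(2, Pow(229, Rational(1, 2))))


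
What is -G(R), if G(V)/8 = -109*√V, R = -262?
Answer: 872*I*√262 ≈ 14115.0*I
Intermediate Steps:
G(V) = -872*√V (G(V) = 8*(-109*√V) = -872*√V)
-G(R) = -(-872)*√(-262) = -(-872)*I*√262 = 872*I*√262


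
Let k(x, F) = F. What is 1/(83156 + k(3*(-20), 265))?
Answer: 1/83421 ≈ 1.1987e-5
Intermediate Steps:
1/(83156 + k(3*(-20), 265)) = 1/(83156 + 265) = 1/83421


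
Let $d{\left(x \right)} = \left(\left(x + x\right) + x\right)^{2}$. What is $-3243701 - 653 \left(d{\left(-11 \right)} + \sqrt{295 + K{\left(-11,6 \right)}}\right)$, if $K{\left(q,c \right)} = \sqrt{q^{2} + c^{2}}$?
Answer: $-3954818 - 653 \sqrt{295 + \sqrt{157}} \approx -3.9663 \cdot 10^{6}$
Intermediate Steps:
$d{\left(x \right)} = 9 x^{2}$ ($d{\left(x \right)} = \left(2 x + x\right)^{2} = \left(3 x\right)^{2} = 9 x^{2}$)
$K{\left(q,c \right)} = \sqrt{c^{2} + q^{2}}$
$-3243701 - 653 \left(d{\left(-11 \right)} + \sqrt{295 + K{\left(-11,6 \right)}}\right) = -3243701 - 653 \left(9 \left(-11\right)^{2} + \sqrt{295 + \sqrt{6^{2} + \left(-11\right)^{2}}}\right) = -3243701 - 653 \left(9 \cdot 121 + \sqrt{295 + \sqrt{36 + 121}}\right) = -3243701 - 653 \left(1089 + \sqrt{295 + \sqrt{157}}\right) = -3243701 - \left(711117 + 653 \sqrt{295 + \sqrt{157}}\right) = -3954818 - 653 \sqrt{295 + \sqrt{157}}$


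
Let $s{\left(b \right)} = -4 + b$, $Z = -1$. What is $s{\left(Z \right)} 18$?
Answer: $-90$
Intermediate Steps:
$s{\left(Z \right)} 18 = \left(-4 - 1\right) 18 = \left(-5\right) 18 = -90$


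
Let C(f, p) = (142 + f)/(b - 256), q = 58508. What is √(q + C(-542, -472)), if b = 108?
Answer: 12*√556258/37 ≈ 241.89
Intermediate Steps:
C(f, p) = -71/74 - f/148 (C(f, p) = (142 + f)/(108 - 256) = (142 + f)/(-148) = (142 + f)*(-1/148) = -71/74 - f/148)
√(q + C(-542, -472)) = √(58508 + (-71/74 - 1/148*(-542))) = √(58508 + (-71/74 + 271/74)) = √(58508 + 100/37) = √(2164896/37) = 12*√556258/37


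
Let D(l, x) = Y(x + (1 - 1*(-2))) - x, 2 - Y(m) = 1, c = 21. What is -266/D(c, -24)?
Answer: -266/25 ≈ -10.640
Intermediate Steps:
Y(m) = 1 (Y(m) = 2 - 1*1 = 2 - 1 = 1)
D(l, x) = 1 - x
-266/D(c, -24) = -266/(1 - 1*(-24)) = -266/(1 + 24) = -266/25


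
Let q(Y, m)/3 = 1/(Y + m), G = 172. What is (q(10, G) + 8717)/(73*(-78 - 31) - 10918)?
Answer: -1586497/3435250 ≈ -0.46183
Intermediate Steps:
q(Y, m) = 3/(Y + m)
(q(10, G) + 8717)/(73*(-78 - 31) - 10918) = (3/(10 + 172) + 8717)/(73*(-78 - 31) - 10918) = (3/182 + 8717)/(73*(-109) - 10918) = (3*(1/182) + 8717)/(-7957 - 10918) = (3/182 + 8717)/(-18875) = (1586497/182)*(-1/18875) = -1586497/3435250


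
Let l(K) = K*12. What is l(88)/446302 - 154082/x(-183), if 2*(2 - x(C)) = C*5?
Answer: -68766619532/205075769 ≈ -335.32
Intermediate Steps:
l(K) = 12*K
x(C) = 2 - 5*C/2 (x(C) = 2 - C*5/2 = 2 - 5*C/2)
l(88)/446302 - 154082/x(-183) = (12*88)/446302 - 154082/(2 - 5/2*(-183)) = 1056*(1/446302) - 154082/(2 + 915/2) = 528/223151 - 154082/919/2 = 528/223151 - 154082*2/919 = 528/223151 - 308164/919 = -68766619532/205075769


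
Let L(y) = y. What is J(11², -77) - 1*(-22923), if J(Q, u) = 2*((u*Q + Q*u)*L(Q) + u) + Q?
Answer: -4486538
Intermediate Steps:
J(Q, u) = Q + 2*u + 4*u*Q² (J(Q, u) = 2*((u*Q + Q*u)*Q + u) + Q = 2*((Q*u + Q*u)*Q + u) + Q = 2*((2*Q*u)*Q + u) + Q = 2*(2*u*Q² + u) + Q = 2*(u + 2*u*Q²) + Q = (2*u + 4*u*Q²) + Q = Q + 2*u + 4*u*Q²)
J(11², -77) - 1*(-22923) = (11² + 2*(-77) + 4*(-77)*(11²)²) - 1*(-22923) = (121 - 154 + 4*(-77)*121²) + 22923 = (121 - 154 + 4*(-77)*14641) + 22923 = (121 - 154 - 4509428) + 22923 = -4509461 + 22923 = -4486538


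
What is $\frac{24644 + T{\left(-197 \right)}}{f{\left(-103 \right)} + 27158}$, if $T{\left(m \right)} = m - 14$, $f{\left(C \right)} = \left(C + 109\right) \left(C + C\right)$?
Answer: $\frac{24433}{25922} \approx 0.94256$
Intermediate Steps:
$f{\left(C \right)} = 2 C \left(109 + C\right)$ ($f{\left(C \right)} = \left(109 + C\right) 2 C = 2 C \left(109 + C\right)$)
$T{\left(m \right)} = -14 + m$ ($T{\left(m \right)} = m - 14 = -14 + m$)
$\frac{24644 + T{\left(-197 \right)}}{f{\left(-103 \right)} + 27158} = \frac{24644 - 211}{2 \left(-103\right) \left(109 - 103\right) + 27158} = \frac{24644 - 211}{2 \left(-103\right) 6 + 27158} = \frac{24433}{-1236 + 27158} = \frac{24433}{25922}$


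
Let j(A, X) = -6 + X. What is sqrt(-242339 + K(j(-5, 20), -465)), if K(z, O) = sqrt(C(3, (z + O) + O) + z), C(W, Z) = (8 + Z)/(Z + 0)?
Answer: sqrt(-12708499499 + 229*sqrt(786157))/229 ≈ 492.28*I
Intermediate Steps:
C(W, Z) = (8 + Z)/Z
K(z, O) = sqrt(z + (8 + z + 2*O)/(z + 2*O)) (K(z, O) = sqrt((8 + ((z + O) + O))/((z + O) + O) + z) = sqrt((8 + ((O + z) + O))/((O + z) + O) + z) = sqrt((8 + (z + 2*O))/(z + 2*O) + z) = sqrt((8 + z + 2*O)/(z + 2*O) + z) = sqrt(z + (8 + z + 2*O)/(z + 2*O)))
sqrt(-242339 + K(j(-5, 20), -465)) = sqrt(-242339 + sqrt((8 + (-6 + 20) + 2*(-465) + (-6 + 20)*((-6 + 20) + 2*(-465)))/((-6 + 20) + 2*(-465)))) = sqrt(-242339 + sqrt((8 + 14 - 930 + 14*(14 - 930))/(14 - 930))) = sqrt(-242339 + sqrt((8 + 14 - 930 + 14*(-916))/(-916))) = sqrt(-242339 + sqrt(-(8 + 14 - 930 - 12824)/916)) = sqrt(-242339 + sqrt(-1/916*(-13732))) = sqrt(-242339 + sqrt(3433/229)) = sqrt(-242339 + sqrt(786157)/229)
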